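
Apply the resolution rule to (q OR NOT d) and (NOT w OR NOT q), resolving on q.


The clauses contain complementary literals q and NOTq.
Resolution eliminates this pair and disjoins the remaining literals (merging duplicates).

(NOT d OR NOT w)


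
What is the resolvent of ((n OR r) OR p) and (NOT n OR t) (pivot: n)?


The clauses contain complementary literals n and NOTn.
Resolution eliminates this pair and disjoins the remaining literals (merging duplicates).

((r OR p) OR t)


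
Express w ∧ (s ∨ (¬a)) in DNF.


Step 1: Distribute ∧ over ∨: w ∧ (s ∨ (¬a)) = (w ∧ s) ∨ (w ∧ (¬a)).

(w ∧ s) ∨ (w ∧ (¬a))


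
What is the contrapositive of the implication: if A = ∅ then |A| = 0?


The contrapositive of (P → Q) is (¬Q → ¬P); it is logically equivalent to the original.
Here P = 'A = ∅' and Q = '|A| = 0'.

If not (|A| = 0), then not (A = ∅).


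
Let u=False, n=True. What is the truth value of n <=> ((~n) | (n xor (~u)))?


Substitute u=False, n=True:
~n = False
~u = True
n xor (~u) = True xor True = False
(~n) | (n xor (~u)) = False | False = False
n <=> ((~n) | (n xor (~u))) = True <=> False = False

False


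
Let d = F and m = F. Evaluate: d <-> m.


Biconditional is true when both operands have the same truth value.
Substitute: d=F, m=F.
F <-> F evaluates to T.

T


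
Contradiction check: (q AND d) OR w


Truth table over {d, q, w}:
d | q | w | φ
-------------
F | F | F | F
T | F | F | F
F | T | F | F
T | T | F | T
F | F | T | T
T | F | T | T
F | T | T | T
T | T | T | T
Satisfying assignment at row 4: d=T, q=T, w=F gives T.

No, it is not a contradiction.


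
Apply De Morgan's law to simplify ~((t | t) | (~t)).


De Morgan: the negation of a disjunction is the conjunction of the negations.
Distribute ~ across |, flipping it to &, and negate each literal.

((~t) & (~t)) & t


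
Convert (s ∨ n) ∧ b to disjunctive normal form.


Step 1: Distribute ∧ over ∨: (s ∨ n) ∧ b = (s ∧ b) ∨ (n ∧ b).

(s ∧ b) ∨ (n ∧ b)


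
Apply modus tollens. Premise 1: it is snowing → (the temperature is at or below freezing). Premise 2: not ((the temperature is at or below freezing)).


Modus tollens: from (P → Q) and ¬Q, infer ¬P.
Q = '(the temperature is at or below freezing)' is denied; since P → Q, P must also fail.

Not (it is snowing).


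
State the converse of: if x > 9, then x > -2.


The converse of (P → Q) is (Q → P). It is not in general equivalent to the original.
Here P = 'x > 9' and Q = 'x > -2'.

If x > -2, then x > 9.


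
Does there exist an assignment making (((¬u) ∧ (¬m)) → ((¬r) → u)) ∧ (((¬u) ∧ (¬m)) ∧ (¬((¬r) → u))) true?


Check all 8 assignments over {m, r, u}:
m | r | u | φ
-------------
F | F | F | F
T | F | F | F
F | T | F | F
T | T | F | F
F | F | T | F
T | F | T | F
F | T | T | F
T | T | T | F
No assignment makes the formula true.

Unsatisfiable.


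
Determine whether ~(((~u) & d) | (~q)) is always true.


Build the truth table over {d, q, u}:
d | q | u | φ
-------------
False | False | False | False
True | False | False | False
False | True | False | True
True | True | False | False
False | False | True | False
True | False | True | False
False | True | True | True
True | True | True | True
Counterexample at row 1: with d=False, q=False, u=False, the formula is False.

No, it is not a tautology.


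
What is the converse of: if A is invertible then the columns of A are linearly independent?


The converse of (P → Q) is (Q → P). It is not in general equivalent to the original.
Here P = 'A is invertible' and Q = 'the columns of A are linearly independent'.

If the columns of A are linearly independent, then A is invertible.


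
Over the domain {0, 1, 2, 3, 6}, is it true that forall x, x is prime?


Evaluate the predicate on each element: 0:False, 1:False, 2:True, 3:True, 6:False.
Counterexample x = 0 fails the predicate.

False


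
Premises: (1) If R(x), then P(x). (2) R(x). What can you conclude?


Modus ponens: from (P → Q) and P, infer Q.
P = 'R(x)' is asserted, and P → Q holds, so Q follows.

P(x).


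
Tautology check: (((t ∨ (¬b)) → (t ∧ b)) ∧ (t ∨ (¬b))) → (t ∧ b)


Build the truth table over {b, t}:
b | t | φ
---------
F | F | T
T | F | T
F | T | T
T | T | T
Every row evaluates to true.

Yes, it is a tautology.


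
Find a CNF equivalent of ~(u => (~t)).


Step 1: Rewrite u → (¬t) as ¬u ∨ (¬t).
Step 2: Negate: ¬(¬u ∨ (¬t)) = u ∧ ¬(¬t) (De Morgan + double negation).
Step 3: Eliminate any double negations (¬¬X = X).

u & t


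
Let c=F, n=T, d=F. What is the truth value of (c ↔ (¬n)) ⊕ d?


Substitute c=F, n=T, d=F:
¬n = F
c ↔ (¬n) = F ↔ F = T
(c ↔ (¬n)) ⊕ d = T ⊕ F = T

T


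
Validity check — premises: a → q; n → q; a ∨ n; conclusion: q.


This matches the form of proof by cases: the conclusion follows in every model of the premises.

Valid.


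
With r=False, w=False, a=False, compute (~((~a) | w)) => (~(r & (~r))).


Substitute r=False, w=False, a=False:
~a = True
(~a) | w = True | False = True
~((~a) | w) = False
~r = True
r & (~r) = False & True = False
~(r & (~r)) = True
(~((~a) | w)) => (~(r & (~r))) = False => True = True

True


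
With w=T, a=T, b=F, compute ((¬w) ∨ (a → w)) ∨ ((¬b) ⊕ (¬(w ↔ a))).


Substitute w=T, a=T, b=F:
¬w = F
a → w = T → T = T
(¬w) ∨ (a → w) = F ∨ T = T
¬b = T
w ↔ a = T ↔ T = T
¬(w ↔ a) = F
(¬b) ⊕ (¬(w ↔ a)) = T ⊕ F = T
((¬w) ∨ (a → w)) ∨ ((¬b) ⊕ (¬(w ↔ a))) = T ∨ T = T

T


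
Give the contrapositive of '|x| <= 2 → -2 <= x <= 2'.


The contrapositive of (P → Q) is (¬Q → ¬P); it is logically equivalent to the original.
Here P = '|x| <= 2' and Q = '-2 <= x <= 2'.

If not (-2 <= x <= 2), then not (|x| <= 2).


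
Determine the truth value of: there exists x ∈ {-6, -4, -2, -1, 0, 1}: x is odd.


Evaluate the predicate on each element: -6:F, -4:F, -2:F, -1:T, 0:F, 1:T.
Witness x = -1 satisfies the predicate.

T


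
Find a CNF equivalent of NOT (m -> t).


Step 1: Rewrite m → t as ¬m ∨ t.
Step 2: Negate: ¬(¬m ∨ t) = m ∧ ¬t (De Morgan + double negation).

m AND (NOT t)


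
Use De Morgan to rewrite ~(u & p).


De Morgan: the negation of a conjunction is the disjunction of the negations.
Distribute ~ across &, flipping it to |, and negate each literal.

(~u) | (~p)


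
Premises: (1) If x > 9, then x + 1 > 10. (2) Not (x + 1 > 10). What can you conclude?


Modus tollens: from (P → Q) and ¬Q, infer ¬P.
Q = 'x + 1 > 10' is denied; since P → Q, P must also fail.

Not (x > 9).


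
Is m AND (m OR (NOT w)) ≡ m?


Compare truth tables:
m | w | φ | ψ
-------------
F | F | F | F
T | F | T | T
F | T | F | F
T | T | T | T
The columns φ and ψ agree on every row.

Yes, they are logically equivalent.


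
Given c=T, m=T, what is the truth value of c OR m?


Disjunction is false only when both operands are false.
Substitute: c=T, m=T.
T OR T evaluates to T.

T


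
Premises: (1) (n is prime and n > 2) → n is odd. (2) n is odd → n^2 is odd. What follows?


Hypothetical syllogism: from (P → Q) and (Q → R), infer (P → R).
Chain the two implications through the shared middle term 'n is odd'.

(n is prime and n > 2) → n^2 is odd


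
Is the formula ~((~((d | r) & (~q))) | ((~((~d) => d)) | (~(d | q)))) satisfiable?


Search for a satisfying assignment over {d, q, r}.
Try d=True, q=False, r=False: the formula evaluates to True.
A satisfying assignment exists.

Satisfiable.


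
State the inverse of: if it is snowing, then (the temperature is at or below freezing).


The inverse of (P → Q) is (¬P → ¬Q). It is equivalent to the converse, not to the original.
Here P = 'it is snowing' and Q = '(the temperature is at or below freezing)'.

If not (it is snowing), then not ((the temperature is at or below freezing)).


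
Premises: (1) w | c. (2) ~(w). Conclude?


Disjunctive syllogism: from (P ∨ Q) and ¬P, infer Q.
One disjunct, 'w', is ruled out; the other must hold.

c


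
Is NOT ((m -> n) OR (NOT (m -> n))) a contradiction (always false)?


Truth table over {m, n}:
m | n | φ
---------
F | F | F
T | F | F
F | T | F
T | T | F
Every row is false.

Yes, it is a contradiction.


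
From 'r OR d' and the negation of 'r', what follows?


Disjunctive syllogism: from (P ∨ Q) and ¬P, infer Q.
One disjunct, 'r', is ruled out; the other must hold.

d


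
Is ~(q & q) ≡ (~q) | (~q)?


Compare truth tables:
q | φ | ψ
---------
False | True | True
True | False | False
The columns φ and ψ agree on every row.

Yes, they are logically equivalent.


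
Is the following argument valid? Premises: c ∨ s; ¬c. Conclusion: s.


This matches the form of disjunctive syllogism: the conclusion follows in every model of the premises.

Valid.


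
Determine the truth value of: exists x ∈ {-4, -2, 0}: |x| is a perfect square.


Evaluate the predicate on each element: -4:True, -2:False, 0:True.
Witness x = -4 satisfies the predicate.

True


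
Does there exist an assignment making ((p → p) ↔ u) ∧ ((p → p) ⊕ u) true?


Check all 4 assignments over {p, u}:
p | u | φ
---------
F | F | F
T | F | F
F | T | F
T | T | F
No assignment makes the formula true.

Unsatisfiable.


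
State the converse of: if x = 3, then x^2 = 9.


The converse of (P → Q) is (Q → P). It is not in general equivalent to the original.
Here P = 'x = 3' and Q = 'x^2 = 9'.

If x^2 = 9, then x = 3.


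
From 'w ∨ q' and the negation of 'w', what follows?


Disjunctive syllogism: from (P ∨ Q) and ¬P, infer Q.
One disjunct, 'w', is ruled out; the other must hold.

q


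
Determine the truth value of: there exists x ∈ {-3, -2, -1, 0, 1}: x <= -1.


Evaluate the predicate on each element: -3:T, -2:T, -1:T, 0:F, 1:F.
Witness x = -3 satisfies the predicate.

T


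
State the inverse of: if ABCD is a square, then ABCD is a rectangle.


The inverse of (P → Q) is (¬P → ¬Q). It is equivalent to the converse, not to the original.
Here P = 'ABCD is a square' and Q = 'ABCD is a rectangle'.

If not (ABCD is a square), then not (ABCD is a rectangle).


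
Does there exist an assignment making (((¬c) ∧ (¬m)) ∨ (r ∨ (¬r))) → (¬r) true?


Search for a satisfying assignment over {c, m, r}.
Try c=F, m=F, r=F: the formula evaluates to T.
A satisfying assignment exists.

Satisfiable.


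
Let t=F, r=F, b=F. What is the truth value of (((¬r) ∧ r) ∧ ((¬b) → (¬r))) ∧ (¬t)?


Substitute t=F, r=F, b=F:
¬r = T
(¬r) ∧ r = T ∧ F = F
¬b = T
¬r = T
(¬b) → (¬r) = T → T = T
((¬r) ∧ r) ∧ ((¬b) → (¬r)) = F ∧ T = F
¬t = T
(((¬r) ∧ r) ∧ ((¬b) → (¬r))) ∧ (¬t) = F ∧ T = F

F


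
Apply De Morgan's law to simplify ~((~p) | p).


De Morgan: the negation of a disjunction is the conjunction of the negations.
Distribute ~ across |, flipping it to &, and negate each literal.

p & (~p)


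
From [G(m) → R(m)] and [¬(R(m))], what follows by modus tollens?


Modus tollens: from (P → Q) and ¬Q, infer ¬P.
Q = 'R(m)' is denied; since P → Q, P must also fail.

Not (G(m)).


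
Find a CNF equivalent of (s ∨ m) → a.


Step 1: Rewrite as ¬(s ∨ m) ∨ a = (¬s ∧ ¬m) ∨ a.
Step 2: Distribute ∨ over ∧.

((¬s) ∨ a) ∧ ((¬m) ∨ a)


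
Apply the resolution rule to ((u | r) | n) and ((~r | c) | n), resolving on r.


The clauses contain complementary literals r and ~r.
Resolution eliminates this pair and disjoins the remaining literals (merging duplicates).

((u | n) | c)


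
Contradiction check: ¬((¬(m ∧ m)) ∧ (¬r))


Truth table over {m, r}:
m | r | φ
---------
F | F | F
T | F | T
F | T | T
T | T | T
Satisfying assignment at row 2: m=T, r=F gives T.

No, it is not a contradiction.


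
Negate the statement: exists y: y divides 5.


¬(forall x: φ) = exists x: ¬φ, and ¬(exists x: φ) = forall x: ¬φ.
Apply to the existential statement.

forall y: ~(y divides 5)


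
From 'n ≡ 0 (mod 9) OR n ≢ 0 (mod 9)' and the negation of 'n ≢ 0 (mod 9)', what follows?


Disjunctive syllogism: from (P ∨ Q) and ¬P, infer Q.
One disjunct, 'n ≢ 0 (mod 9)', is ruled out; the other must hold.

n ≡ 0 (mod 9)


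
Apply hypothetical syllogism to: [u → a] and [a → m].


Hypothetical syllogism: from (P → Q) and (Q → R), infer (P → R).
Chain the two implications through the shared middle term 'a'.

u → m


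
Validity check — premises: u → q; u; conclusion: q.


This matches the form of modus ponens: the conclusion follows in every model of the premises.

Valid.


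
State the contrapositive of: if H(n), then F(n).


The contrapositive of (P → Q) is (¬Q → ¬P); it is logically equivalent to the original.
Here P = 'H(n)' and Q = 'F(n)'.

If not (F(n)), then not (H(n)).


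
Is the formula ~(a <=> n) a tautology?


Build the truth table over {a, n}:
a | n | φ
---------
False | False | False
True | False | True
False | True | True
True | True | False
Counterexample at row 1: with a=False, n=False, the formula is False.

No, it is not a tautology.


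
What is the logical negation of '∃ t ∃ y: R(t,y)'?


Negation flips each quantifier (∀↔∃) and negates the inner predicate.
¬(∃ t ∃ y: φ) = ∀ t ∀ y: ¬φ.

∀ t ∀ y: ¬(R(t,y))


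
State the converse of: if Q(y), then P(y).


The converse of (P → Q) is (Q → P). It is not in general equivalent to the original.
Here P = 'Q(y)' and Q = 'P(y)'.

If P(y), then Q(y).


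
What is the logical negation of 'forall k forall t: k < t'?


Negation flips each quantifier (∀↔∃) and negates the inner predicate.
¬(forall k forall t: φ) = exists k exists t: ¬φ.

exists k exists t: ~(k < t)


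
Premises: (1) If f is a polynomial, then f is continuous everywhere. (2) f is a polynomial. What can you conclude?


Modus ponens: from (P → Q) and P, infer Q.
P = 'f is a polynomial' is asserted, and P → Q holds, so Q follows.

f is continuous everywhere.


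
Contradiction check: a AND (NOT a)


Truth table over {a}:
a | φ
-----
F | F
T | F
Every row is false.

Yes, it is a contradiction.


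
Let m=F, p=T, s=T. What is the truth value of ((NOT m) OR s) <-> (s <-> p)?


Substitute m=F, p=T, s=T:
NOT m = T
(NOT m) OR s = T OR T = T
s <-> p = T <-> T = T
((NOT m) OR s) <-> (s <-> p) = T <-> T = T

T


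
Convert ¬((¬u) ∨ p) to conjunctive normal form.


Step 1: Apply De Morgan: ¬((¬u) ∨ p) = ¬(¬u) ∧ ¬p.
Step 2: Eliminate any double negations (¬¬X = X).

u ∧ (¬p)


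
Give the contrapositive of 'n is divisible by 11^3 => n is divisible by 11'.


The contrapositive of (P → Q) is (¬Q → ¬P); it is logically equivalent to the original.
Here P = 'n is divisible by 11^3' and Q = 'n is divisible by 11'.

If not (n is divisible by 11), then not (n is divisible by 11^3).


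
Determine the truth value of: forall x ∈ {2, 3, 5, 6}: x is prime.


Evaluate the predicate on each element: 2:True, 3:True, 5:True, 6:False.
Counterexample x = 6 fails the predicate.

False


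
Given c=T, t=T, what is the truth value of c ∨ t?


Disjunction is false only when both operands are false.
Substitute: c=T, t=T.
T ∨ T evaluates to T.

T


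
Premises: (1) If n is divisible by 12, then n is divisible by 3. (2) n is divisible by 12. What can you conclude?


Modus ponens: from (P → Q) and P, infer Q.
P = 'n is divisible by 12' is asserted, and P → Q holds, so Q follows.

n is divisible by 3.


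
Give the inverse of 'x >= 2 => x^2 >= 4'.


The inverse of (P → Q) is (¬P → ¬Q). It is equivalent to the converse, not to the original.
Here P = 'x >= 2' and Q = 'x^2 >= 4'.

If not (x >= 2), then not (x^2 >= 4).


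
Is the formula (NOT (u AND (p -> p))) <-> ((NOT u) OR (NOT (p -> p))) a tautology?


Build the truth table over {p, u}:
p | u | φ
---------
F | F | T
T | F | T
F | T | T
T | T | T
Every row evaluates to true.

Yes, it is a tautology.


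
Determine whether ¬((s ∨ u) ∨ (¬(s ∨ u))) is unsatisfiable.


Truth table over {s, u}:
s | u | φ
---------
F | F | F
T | F | F
F | T | F
T | T | F
Every row is false.

Yes, it is a contradiction.


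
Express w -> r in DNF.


Step 1: Rewrite w → r as ¬w ∨ r.

(NOT w) OR r


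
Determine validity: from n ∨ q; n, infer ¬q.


This is affirming a disjunct (fallacy). There exist truth assignments where the premises are all true but the conclusion is false.

Invalid.


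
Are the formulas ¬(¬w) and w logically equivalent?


Compare truth tables:
w | φ | ψ
---------
F | F | F
T | T | T
The columns φ and ψ agree on every row.

Yes, they are logically equivalent.


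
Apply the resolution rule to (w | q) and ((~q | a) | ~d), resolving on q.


The clauses contain complementary literals q and ~q.
Resolution eliminates this pair and disjoins the remaining literals (merging duplicates).

((w | a) | ~d)


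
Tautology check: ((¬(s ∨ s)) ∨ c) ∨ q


Build the truth table over {c, q, s}:
c | q | s | φ
-------------
F | F | F | T
T | F | F | T
F | T | F | T
T | T | F | T
F | F | T | F
T | F | T | T
F | T | T | T
T | T | T | T
Counterexample at row 5: with c=F, q=F, s=T, the formula is F.

No, it is not a tautology.


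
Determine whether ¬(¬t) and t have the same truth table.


Compare truth tables:
t | φ | ψ
---------
F | F | F
T | T | T
The columns φ and ψ agree on every row.

Yes, they are logically equivalent.


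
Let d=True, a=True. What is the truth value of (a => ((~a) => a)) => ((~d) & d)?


Substitute d=True, a=True:
~a = False
(~a) => a = False => True = True
a => ((~a) => a) = True => True = True
~d = False
(~d) & d = False & True = False
(a => ((~a) => a)) => ((~d) & d) = True => False = False

False


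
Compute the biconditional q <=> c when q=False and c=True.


Biconditional is true when both operands have the same truth value.
Substitute: q=False, c=True.
False <=> True evaluates to False.

False


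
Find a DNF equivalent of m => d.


Step 1: Rewrite m → d as ¬m ∨ d.

(~m) | d


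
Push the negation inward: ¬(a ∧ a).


De Morgan: the negation of a conjunction is the disjunction of the negations.
Distribute ¬ across ∧, flipping it to ∨, and negate each literal.

(¬a) ∨ (¬a)


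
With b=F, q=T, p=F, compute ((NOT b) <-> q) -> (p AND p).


Substitute b=F, q=T, p=F:
NOT b = T
(NOT b) <-> q = T <-> T = T
p AND p = F AND F = F
((NOT b) <-> q) -> (p AND p) = T -> F = F

F


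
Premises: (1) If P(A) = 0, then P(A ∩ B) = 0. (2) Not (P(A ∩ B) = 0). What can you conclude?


Modus tollens: from (P → Q) and ¬Q, infer ¬P.
Q = 'P(A ∩ B) = 0' is denied; since P → Q, P must also fail.

Not (P(A) = 0).


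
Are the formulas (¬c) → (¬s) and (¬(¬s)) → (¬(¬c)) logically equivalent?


Compare truth tables:
c | s | φ | ψ
-------------
F | F | T | T
T | F | T | T
F | T | F | F
T | T | T | T
The columns φ and ψ agree on every row.

Yes, they are logically equivalent.


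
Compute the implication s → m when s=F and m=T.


Implication is false only when antecedent is true and consequent is false.
Substitute: s=F, m=T.
F → T evaluates to T.

T


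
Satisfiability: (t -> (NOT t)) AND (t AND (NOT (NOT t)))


Check all 2 assignments over {t}:
t | φ
-----
F | F
T | F
No assignment makes the formula true.

Unsatisfiable.


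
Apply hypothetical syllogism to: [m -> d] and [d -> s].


Hypothetical syllogism: from (P → Q) and (Q → R), infer (P → R).
Chain the two implications through the shared middle term 'd'.

m -> s


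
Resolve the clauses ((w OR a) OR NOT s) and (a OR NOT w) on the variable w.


The clauses contain complementary literals w and NOTw.
Resolution eliminates this pair and disjoins the remaining literals (merging duplicates).

(a OR NOT s)


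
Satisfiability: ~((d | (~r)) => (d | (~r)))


Check all 4 assignments over {d, r}:
d | r | φ
---------
False | False | False
True | False | False
False | True | False
True | True | False
No assignment makes the formula true.

Unsatisfiable.


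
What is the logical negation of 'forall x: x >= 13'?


¬(forall x: φ) = exists x: ¬φ, and ¬(exists x: φ) = forall x: ¬φ.
Apply to the universal statement.

exists x: ~(x >= 13)


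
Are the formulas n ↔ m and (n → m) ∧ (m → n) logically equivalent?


Compare truth tables:
m | n | φ | ψ
-------------
F | F | T | T
T | F | F | F
F | T | F | F
T | T | T | T
The columns φ and ψ agree on every row.

Yes, they are logically equivalent.


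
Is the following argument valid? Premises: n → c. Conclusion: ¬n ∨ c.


This matches the form of material implication: the conclusion follows in every model of the premises.

Valid.


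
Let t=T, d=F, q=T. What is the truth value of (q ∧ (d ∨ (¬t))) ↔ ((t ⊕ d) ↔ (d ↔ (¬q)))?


Substitute t=T, d=F, q=T:
¬t = F
d ∨ (¬t) = F ∨ F = F
q ∧ (d ∨ (¬t)) = T ∧ F = F
t ⊕ d = T ⊕ F = T
¬q = F
d ↔ (¬q) = F ↔ F = T
(t ⊕ d) ↔ (d ↔ (¬q)) = T ↔ T = T
(q ∧ (d ∨ (¬t))) ↔ ((t ⊕ d) ↔ (d ↔ (¬q))) = F ↔ T = F

F


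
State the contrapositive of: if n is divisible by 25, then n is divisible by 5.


The contrapositive of (P → Q) is (¬Q → ¬P); it is logically equivalent to the original.
Here P = 'n is divisible by 25' and Q = 'n is divisible by 5'.

If not (n is divisible by 5), then not (n is divisible by 25).


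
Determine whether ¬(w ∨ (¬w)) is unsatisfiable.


Truth table over {w}:
w | φ
-----
F | F
T | F
Every row is false.

Yes, it is a contradiction.


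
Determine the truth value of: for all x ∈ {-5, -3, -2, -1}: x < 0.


Evaluate the predicate on each element: -5:T, -3:T, -2:T, -1:T.
Every element satisfies the predicate.

T


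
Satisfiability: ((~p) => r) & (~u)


Search for a satisfying assignment over {p, r, u}.
Try p=True, r=False, u=False: the formula evaluates to True.
A satisfying assignment exists.

Satisfiable.


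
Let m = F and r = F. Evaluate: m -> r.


Implication is false only when antecedent is true and consequent is false.
Substitute: m=F, r=F.
F -> F evaluates to T.

T


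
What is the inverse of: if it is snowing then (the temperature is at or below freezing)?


The inverse of (P → Q) is (¬P → ¬Q). It is equivalent to the converse, not to the original.
Here P = 'it is snowing' and Q = '(the temperature is at or below freezing)'.

If not (it is snowing), then not ((the temperature is at or below freezing)).


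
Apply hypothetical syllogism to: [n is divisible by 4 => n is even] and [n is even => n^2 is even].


Hypothetical syllogism: from (P → Q) and (Q → R), infer (P → R).
Chain the two implications through the shared middle term 'n is even'.

n is divisible by 4 => n^2 is even


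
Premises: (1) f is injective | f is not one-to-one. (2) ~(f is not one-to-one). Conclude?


Disjunctive syllogism: from (P ∨ Q) and ¬P, infer Q.
One disjunct, 'f is not one-to-one', is ruled out; the other must hold.

f is injective


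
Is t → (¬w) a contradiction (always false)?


Truth table over {t, w}:
t | w | φ
---------
F | F | T
T | F | T
F | T | T
T | T | F
Satisfying assignment at row 1: t=F, w=F gives T.

No, it is not a contradiction.


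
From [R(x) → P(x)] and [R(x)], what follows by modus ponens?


Modus ponens: from (P → Q) and P, infer Q.
P = 'R(x)' is asserted, and P → Q holds, so Q follows.

P(x).


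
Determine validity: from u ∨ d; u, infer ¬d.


This is affirming a disjunct (fallacy). There exist truth assignments where the premises are all true but the conclusion is false.

Invalid.


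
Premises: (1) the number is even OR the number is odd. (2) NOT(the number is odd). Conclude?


Disjunctive syllogism: from (P ∨ Q) and ¬P, infer Q.
One disjunct, 'the number is odd', is ruled out; the other must hold.

the number is even


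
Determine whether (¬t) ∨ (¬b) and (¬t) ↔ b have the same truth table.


Compare truth tables:
b | t | φ | ψ
-------------
F | F | T | F
T | F | T | T
F | T | T | T
T | T | F | F
They differ at row 1 (b=F, t=F): φ=T but ψ=F.

No, they are not logically equivalent.


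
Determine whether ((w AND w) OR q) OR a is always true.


Build the truth table over {a, q, w}:
a | q | w | φ
-------------
F | F | F | F
T | F | F | T
F | T | F | T
T | T | F | T
F | F | T | T
T | F | T | T
F | T | T | T
T | T | T | T
Counterexample at row 1: with a=F, q=F, w=F, the formula is F.

No, it is not a tautology.


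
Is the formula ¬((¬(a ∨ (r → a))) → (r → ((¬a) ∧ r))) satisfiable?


Check all 4 assignments over {a, r}:
a | r | φ
---------
F | F | F
T | F | F
F | T | F
T | T | F
No assignment makes the formula true.

Unsatisfiable.


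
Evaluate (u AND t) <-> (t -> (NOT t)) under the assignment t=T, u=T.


Substitute t=T, u=T:
u AND t = T AND T = T
NOT t = F
t -> (NOT t) = T -> F = F
(u AND t) <-> (t -> (NOT t)) = T <-> F = F

F


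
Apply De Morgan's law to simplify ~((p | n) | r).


De Morgan: the negation of a disjunction is the conjunction of the negations.
Distribute ~ across |, flipping it to &, and negate each literal.

((~p) & (~n)) & (~r)


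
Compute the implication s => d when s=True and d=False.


Implication is false only when antecedent is true and consequent is false.
Substitute: s=True, d=False.
True => False evaluates to False.

False


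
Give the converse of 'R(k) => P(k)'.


The converse of (P → Q) is (Q → P). It is not in general equivalent to the original.
Here P = 'R(k)' and Q = 'P(k)'.

If P(k), then R(k).


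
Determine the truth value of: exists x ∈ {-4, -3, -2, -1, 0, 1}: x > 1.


Evaluate the predicate on each element: -4:False, -3:False, -2:False, -1:False, 0:False, 1:False.
No element satisfies the predicate.

False


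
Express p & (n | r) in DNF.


Step 1: Distribute ∧ over ∨: p ∧ (n ∨ r) = (p ∧ n) ∨ (p ∧ r).

(p & n) | (p & r)


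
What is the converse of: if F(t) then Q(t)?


The converse of (P → Q) is (Q → P). It is not in general equivalent to the original.
Here P = 'F(t)' and Q = 'Q(t)'.

If Q(t), then F(t).


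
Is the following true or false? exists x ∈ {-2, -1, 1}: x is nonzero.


Evaluate the predicate on each element: -2:True, -1:True, 1:True.
Witness x = -2 satisfies the predicate.

True


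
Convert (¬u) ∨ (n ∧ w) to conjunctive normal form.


Step 1: Distribute ∨ over ∧: (¬u) ∨ (n ∧ w) = ((¬u) ∨ n) ∧ ((¬u) ∨ w).

((¬u) ∨ n) ∧ ((¬u) ∨ w)


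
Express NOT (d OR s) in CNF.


Step 1: Apply De Morgan: ¬(d ∨ s) = ¬d ∧ ¬s.

(NOT d) AND (NOT s)


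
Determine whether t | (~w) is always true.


Build the truth table over {t, w}:
t | w | φ
---------
False | False | True
True | False | True
False | True | False
True | True | True
Counterexample at row 3: with t=False, w=True, the formula is False.

No, it is not a tautology.


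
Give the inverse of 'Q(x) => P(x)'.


The inverse of (P → Q) is (¬P → ¬Q). It is equivalent to the converse, not to the original.
Here P = 'Q(x)' and Q = 'P(x)'.

If not (Q(x)), then not (P(x)).


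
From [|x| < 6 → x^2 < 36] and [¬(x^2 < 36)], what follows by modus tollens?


Modus tollens: from (P → Q) and ¬Q, infer ¬P.
Q = 'x^2 < 36' is denied; since P → Q, P must also fail.

Not (|x| < 6).


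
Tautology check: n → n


Build the truth table over {n}:
n | φ
-----
F | T
T | T
Every row evaluates to true.

Yes, it is a tautology.


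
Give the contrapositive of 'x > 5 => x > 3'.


The contrapositive of (P → Q) is (¬Q → ¬P); it is logically equivalent to the original.
Here P = 'x > 5' and Q = 'x > 3'.

If not (x > 3), then not (x > 5).


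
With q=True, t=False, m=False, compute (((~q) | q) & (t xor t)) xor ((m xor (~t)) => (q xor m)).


Substitute q=True, t=False, m=False:
~q = False
(~q) | q = False | True = True
t xor t = False xor False = False
((~q) | q) & (t xor t) = True & False = False
~t = True
m xor (~t) = False xor True = True
q xor m = True xor False = True
(m xor (~t)) => (q xor m) = True => True = True
(((~q) | q) & (t xor t)) xor ((m xor (~t)) => (q xor m)) = False xor True = True

True


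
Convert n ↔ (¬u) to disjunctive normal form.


Step 1: n ↔ (¬u) is true exactly when both agree: (n ∧ (¬u)) ∨ (¬n ∧ ¬(¬u)).
Step 2: Eliminate any double negations (¬¬X = X).

(n ∧ (¬u)) ∨ ((¬n) ∧ u)


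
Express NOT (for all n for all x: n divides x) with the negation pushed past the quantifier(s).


Negation flips each quantifier (∀↔∃) and negates the inner predicate.
¬(for all n for all x: φ) = there exists n there exists x: ¬φ.

there exists n there exists x: NOT(n divides x)


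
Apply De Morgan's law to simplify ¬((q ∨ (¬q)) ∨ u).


De Morgan: the negation of a disjunction is the conjunction of the negations.
Distribute ¬ across ∨, flipping it to ∧, and negate each literal.

((¬q) ∧ q) ∧ (¬u)


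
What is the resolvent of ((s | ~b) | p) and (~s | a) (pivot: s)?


The clauses contain complementary literals s and ~s.
Resolution eliminates this pair and disjoins the remaining literals (merging duplicates).

((~b | p) | a)


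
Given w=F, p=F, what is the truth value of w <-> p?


Biconditional is true when both operands have the same truth value.
Substitute: w=F, p=F.
F <-> F evaluates to T.

T


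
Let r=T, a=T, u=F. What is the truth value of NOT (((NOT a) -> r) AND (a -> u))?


Substitute r=T, a=T, u=F:
NOT a = F
(NOT a) -> r = F -> T = T
a -> u = T -> F = F
((NOT a) -> r) AND (a -> u) = T AND F = F
NOT (((NOT a) -> r) AND (a -> u)) = T

T


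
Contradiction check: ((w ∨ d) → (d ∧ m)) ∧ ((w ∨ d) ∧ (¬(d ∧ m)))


Truth table over {d, m, w}:
d | m | w | φ
-------------
F | F | F | F
T | F | F | F
F | T | F | F
T | T | F | F
F | F | T | F
T | F | T | F
F | T | T | F
T | T | T | F
Every row is false.

Yes, it is a contradiction.


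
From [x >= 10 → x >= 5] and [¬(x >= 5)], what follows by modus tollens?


Modus tollens: from (P → Q) and ¬Q, infer ¬P.
Q = 'x >= 5' is denied; since P → Q, P must also fail.

Not (x >= 10).


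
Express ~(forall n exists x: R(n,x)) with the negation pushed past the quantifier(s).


Negation flips each quantifier (∀↔∃) and negates the inner predicate.
¬(forall n exists x: φ) = exists n forall x: ¬φ.

exists n forall x: ~(R(n,x))


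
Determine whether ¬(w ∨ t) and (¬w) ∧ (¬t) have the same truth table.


Compare truth tables:
t | w | φ | ψ
-------------
F | F | T | T
T | F | F | F
F | T | F | F
T | T | F | F
The columns φ and ψ agree on every row.

Yes, they are logically equivalent.


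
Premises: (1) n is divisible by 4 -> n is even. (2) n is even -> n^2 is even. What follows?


Hypothetical syllogism: from (P → Q) and (Q → R), infer (P → R).
Chain the two implications through the shared middle term 'n is even'.

n is divisible by 4 -> n^2 is even


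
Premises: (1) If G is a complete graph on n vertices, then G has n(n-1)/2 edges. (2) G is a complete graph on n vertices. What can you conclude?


Modus ponens: from (P → Q) and P, infer Q.
P = 'G is a complete graph on n vertices' is asserted, and P → Q holds, so Q follows.

G has n(n-1)/2 edges.


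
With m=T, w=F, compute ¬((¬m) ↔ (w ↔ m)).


Substitute m=T, w=F:
¬m = F
w ↔ m = F ↔ T = F
(¬m) ↔ (w ↔ m) = F ↔ F = T
¬((¬m) ↔ (w ↔ m)) = F

F


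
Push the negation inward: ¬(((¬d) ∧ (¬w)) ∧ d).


De Morgan: the negation of a conjunction is the disjunction of the negations.
Distribute ¬ across ∧, flipping it to ∨, and negate each literal.

(d ∨ w) ∨ (¬d)


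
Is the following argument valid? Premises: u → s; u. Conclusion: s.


This matches the form of modus ponens: the conclusion follows in every model of the premises.

Valid.


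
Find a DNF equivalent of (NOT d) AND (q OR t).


Step 1: Distribute ∧ over ∨: (¬d) ∧ (q ∨ t) = ((¬d) ∧ q) ∨ ((¬d) ∧ t).

((NOT d) AND q) OR ((NOT d) AND t)


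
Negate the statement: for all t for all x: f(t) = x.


Negation flips each quantifier (∀↔∃) and negates the inner predicate.
¬(for all t for all x: φ) = there exists t there exists x: ¬φ.

there exists t there exists x: NOT(f(t) = x)


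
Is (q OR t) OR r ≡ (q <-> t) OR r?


Compare truth tables:
q | r | t | φ | ψ
-----------------
F | F | F | F | T
T | F | F | T | F
F | T | F | T | T
T | T | F | T | T
F | F | T | T | F
T | F | T | T | T
F | T | T | T | T
T | T | T | T | T
They differ at row 1 (q=F, r=F, t=F): φ=F but ψ=T.

No, they are not logically equivalent.


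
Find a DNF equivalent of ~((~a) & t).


Step 1: Apply De Morgan: ¬((¬a) ∧ t) = ¬(¬a) ∨ ¬t.
Step 2: Eliminate any double negations (¬¬X = X).

a | (~t)


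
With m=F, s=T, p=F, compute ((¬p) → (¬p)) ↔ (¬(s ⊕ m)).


Substitute m=F, s=T, p=F:
¬p = T
¬p = T
(¬p) → (¬p) = T → T = T
s ⊕ m = T ⊕ F = T
¬(s ⊕ m) = F
((¬p) → (¬p)) ↔ (¬(s ⊕ m)) = T ↔ F = F

F


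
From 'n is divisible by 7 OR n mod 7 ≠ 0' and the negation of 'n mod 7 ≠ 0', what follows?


Disjunctive syllogism: from (P ∨ Q) and ¬P, infer Q.
One disjunct, 'n mod 7 ≠ 0', is ruled out; the other must hold.

n is divisible by 7


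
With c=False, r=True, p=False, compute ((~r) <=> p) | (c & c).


Substitute c=False, r=True, p=False:
~r = False
(~r) <=> p = False <=> False = True
c & c = False & False = False
((~r) <=> p) | (c & c) = True | False = True

True


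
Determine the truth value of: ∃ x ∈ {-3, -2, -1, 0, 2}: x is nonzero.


Evaluate the predicate on each element: -3:T, -2:T, -1:T, 0:F, 2:T.
Witness x = -3 satisfies the predicate.

T


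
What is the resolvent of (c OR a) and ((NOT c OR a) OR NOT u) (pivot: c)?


The clauses contain complementary literals c and NOTc.
Resolution eliminates this pair and disjoins the remaining literals (merging duplicates).

(a OR NOT u)


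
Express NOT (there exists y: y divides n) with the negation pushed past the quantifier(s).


¬(for all x: φ) = there exists x: ¬φ, and ¬(there exists x: φ) = for all x: ¬φ.
Apply to the existential statement.

for all y: NOT(y divides n)


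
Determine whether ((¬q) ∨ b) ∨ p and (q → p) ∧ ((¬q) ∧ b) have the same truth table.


Compare truth tables:
b | p | q | φ | ψ
-----------------
F | F | F | T | F
T | F | F | T | T
F | T | F | T | F
T | T | F | T | T
F | F | T | F | F
T | F | T | T | F
F | T | T | T | F
T | T | T | T | F
They differ at row 1 (b=F, p=F, q=F): φ=T but ψ=F.

No, they are not logically equivalent.


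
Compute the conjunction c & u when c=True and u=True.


Conjunction is true only when both operands are true.
Substitute: c=True, u=True.
True & True evaluates to True.

True


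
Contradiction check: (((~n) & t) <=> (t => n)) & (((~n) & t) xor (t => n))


Truth table over {n, t}:
n | t | φ
---------
False | False | False
True | False | False
False | True | False
True | True | False
Every row is false.

Yes, it is a contradiction.


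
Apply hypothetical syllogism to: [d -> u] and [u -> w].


Hypothetical syllogism: from (P → Q) and (Q → R), infer (P → R).
Chain the two implications through the shared middle term 'u'.

d -> w


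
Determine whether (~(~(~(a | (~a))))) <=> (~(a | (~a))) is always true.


Build the truth table over {a}:
a | φ
-----
False | True
True | True
Every row evaluates to true.

Yes, it is a tautology.


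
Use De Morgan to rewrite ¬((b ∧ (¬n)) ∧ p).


De Morgan: the negation of a conjunction is the disjunction of the negations.
Distribute ¬ across ∧, flipping it to ∨, and negate each literal.

((¬b) ∨ n) ∨ (¬p)


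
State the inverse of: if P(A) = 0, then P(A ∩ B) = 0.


The inverse of (P → Q) is (¬P → ¬Q). It is equivalent to the converse, not to the original.
Here P = 'P(A) = 0' and Q = 'P(A ∩ B) = 0'.

If not (P(A) = 0), then not (P(A ∩ B) = 0).


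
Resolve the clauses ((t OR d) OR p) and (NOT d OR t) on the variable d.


The clauses contain complementary literals d and NOTd.
Resolution eliminates this pair and disjoins the remaining literals (merging duplicates).

(t OR p)


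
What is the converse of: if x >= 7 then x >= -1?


The converse of (P → Q) is (Q → P). It is not in general equivalent to the original.
Here P = 'x >= 7' and Q = 'x >= -1'.

If x >= -1, then x >= 7.


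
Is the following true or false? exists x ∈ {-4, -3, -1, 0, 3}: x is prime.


Evaluate the predicate on each element: -4:False, -3:False, -1:False, 0:False, 3:True.
Witness x = 3 satisfies the predicate.

True


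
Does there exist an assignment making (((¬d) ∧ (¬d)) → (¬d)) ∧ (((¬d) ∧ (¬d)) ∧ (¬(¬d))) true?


Check all 2 assignments over {d}:
d | φ
-----
F | F
T | F
No assignment makes the formula true.

Unsatisfiable.


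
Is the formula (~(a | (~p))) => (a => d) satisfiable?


Search for a satisfying assignment over {a, d, p}.
Try a=False, d=False, p=False: the formula evaluates to True.
A satisfying assignment exists.

Satisfiable.


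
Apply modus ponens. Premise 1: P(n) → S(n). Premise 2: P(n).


Modus ponens: from (P → Q) and P, infer Q.
P = 'P(n)' is asserted, and P → Q holds, so Q follows.

S(n).


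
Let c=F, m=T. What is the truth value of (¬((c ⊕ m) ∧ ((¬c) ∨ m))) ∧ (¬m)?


Substitute c=F, m=T:
c ⊕ m = F ⊕ T = T
¬c = T
(¬c) ∨ m = T ∨ T = T
(c ⊕ m) ∧ ((¬c) ∨ m) = T ∧ T = T
¬((c ⊕ m) ∧ ((¬c) ∨ m)) = F
¬m = F
(¬((c ⊕ m) ∧ ((¬c) ∨ m))) ∧ (¬m) = F ∧ F = F

F


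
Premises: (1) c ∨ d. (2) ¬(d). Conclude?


Disjunctive syllogism: from (P ∨ Q) and ¬P, infer Q.
One disjunct, 'd', is ruled out; the other must hold.

c


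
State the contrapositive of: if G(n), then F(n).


The contrapositive of (P → Q) is (¬Q → ¬P); it is logically equivalent to the original.
Here P = 'G(n)' and Q = 'F(n)'.

If not (F(n)), then not (G(n)).


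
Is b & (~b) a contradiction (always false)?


Truth table over {b}:
b | φ
-----
False | False
True | False
Every row is false.

Yes, it is a contradiction.


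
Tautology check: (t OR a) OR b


Build the truth table over {a, b, t}:
a | b | t | φ
-------------
F | F | F | F
T | F | F | T
F | T | F | T
T | T | F | T
F | F | T | T
T | F | T | T
F | T | T | T
T | T | T | T
Counterexample at row 1: with a=F, b=F, t=F, the formula is F.

No, it is not a tautology.


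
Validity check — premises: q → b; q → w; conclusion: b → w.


This is (no valid rule). There exist truth assignments where the premises are all true but the conclusion is false.

Invalid.


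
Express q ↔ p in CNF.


Step 1: Rewrite q ↔ p as (q → p) ∧ (p → q).
Step 2: Rewrite each implication as a disjunction.

((¬q) ∨ p) ∧ ((¬p) ∨ q)


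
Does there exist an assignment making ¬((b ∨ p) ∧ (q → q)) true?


Search for a satisfying assignment over {b, p, q}.
Try b=F, p=F, q=F: the formula evaluates to T.
A satisfying assignment exists.

Satisfiable.


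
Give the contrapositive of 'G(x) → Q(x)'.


The contrapositive of (P → Q) is (¬Q → ¬P); it is logically equivalent to the original.
Here P = 'G(x)' and Q = 'Q(x)'.

If not (Q(x)), then not (G(x)).
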